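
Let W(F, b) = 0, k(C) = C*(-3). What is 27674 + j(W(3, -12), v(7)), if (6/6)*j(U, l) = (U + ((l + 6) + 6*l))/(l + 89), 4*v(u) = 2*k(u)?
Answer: 4344683/157 ≈ 27673.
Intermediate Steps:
k(C) = -3*C
v(u) = -3*u/2 (v(u) = (2*(-3*u))/4 = (-6*u)/4 = -3*u/2)
j(U, l) = (6 + U + 7*l)/(89 + l) (j(U, l) = (U + ((l + 6) + 6*l))/(l + 89) = (U + ((6 + l) + 6*l))/(89 + l) = (U + (6 + 7*l))/(89 + l) = (6 + U + 7*l)/(89 + l))
27674 + j(W(3, -12), v(7)) = 27674 + (6 + 0 + 7*(-3/2*7))/(89 - 3/2*7) = 27674 + (6 + 0 + 7*(-21/2))/(89 - 21/2) = 27674 + (6 + 0 - 147/2)/(157/2) = 27674 + (2/157)*(-135/2) = 27674 - 135/157 = 4344683/157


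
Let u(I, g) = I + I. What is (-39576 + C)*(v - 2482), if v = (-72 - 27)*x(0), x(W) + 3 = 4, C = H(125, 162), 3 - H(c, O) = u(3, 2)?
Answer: 102153399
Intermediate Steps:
u(I, g) = 2*I
H(c, O) = -3 (H(c, O) = 3 - 2*3 = 3 - 1*6 = 3 - 6 = -3)
C = -3
x(W) = 1 (x(W) = -3 + 4 = 1)
v = -99 (v = (-72 - 27)*1 = -99*1 = -99)
(-39576 + C)*(v - 2482) = (-39576 - 3)*(-99 - 2482) = -39579*(-2581) = 102153399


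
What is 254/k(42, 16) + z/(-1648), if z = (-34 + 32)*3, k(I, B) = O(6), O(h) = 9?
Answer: 209323/7416 ≈ 28.226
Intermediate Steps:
k(I, B) = 9
z = -6 (z = -2*3 = -6)
254/k(42, 16) + z/(-1648) = 254/9 - 6/(-1648) = 254*(1/9) - 6*(-1/1648) = 254/9 + 3/824 = 209323/7416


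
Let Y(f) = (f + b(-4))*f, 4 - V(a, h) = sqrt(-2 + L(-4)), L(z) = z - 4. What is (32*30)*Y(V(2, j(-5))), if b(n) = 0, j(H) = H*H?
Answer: 5760 - 7680*I*sqrt(10) ≈ 5760.0 - 24286.0*I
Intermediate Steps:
j(H) = H**2
L(z) = -4 + z
V(a, h) = 4 - I*sqrt(10) (V(a, h) = 4 - sqrt(-2 + (-4 - 4)) = 4 - sqrt(-2 - 8) = 4 - sqrt(-10) = 4 - I*sqrt(10))
Y(f) = f**2 (Y(f) = (f + 0)*f = f*f = f**2)
(32*30)*Y(V(2, j(-5))) = (32*30)*(4 - I*sqrt(10))**2 = 960*(4 - I*sqrt(10))**2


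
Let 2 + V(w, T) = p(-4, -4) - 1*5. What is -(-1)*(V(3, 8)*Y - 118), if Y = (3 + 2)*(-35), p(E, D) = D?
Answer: 1807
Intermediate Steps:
V(w, T) = -11 (V(w, T) = -2 + (-4 - 1*5) = -2 + (-4 - 5) = -2 - 9 = -11)
Y = -175 (Y = 5*(-35) = -175)
-(-1)*(V(3, 8)*Y - 118) = -(-1)*(-11*(-175) - 118) = -(-1)*(1925 - 118) = -(-1)*1807 = -1*(-1807) = 1807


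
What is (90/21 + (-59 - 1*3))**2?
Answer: 163216/49 ≈ 3330.9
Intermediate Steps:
(90/21 + (-59 - 1*3))**2 = (90*(1/21) + (-59 - 3))**2 = (30/7 - 62)**2 = (-404/7)**2 = 163216/49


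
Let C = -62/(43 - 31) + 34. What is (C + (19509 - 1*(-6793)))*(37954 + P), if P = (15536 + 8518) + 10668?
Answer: 5740858930/3 ≈ 1.9136e+9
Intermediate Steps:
P = 34722 (P = 24054 + 10668 = 34722)
C = 173/6 (C = -62/12 + 34 = -62*1/12 + 34 = -31/6 + 34 = 173/6 ≈ 28.833)
(C + (19509 - 1*(-6793)))*(37954 + P) = (173/6 + (19509 - 1*(-6793)))*(37954 + 34722) = (173/6 + (19509 + 6793))*72676 = (173/6 + 26302)*72676 = (157985/6)*72676 = 5740858930/3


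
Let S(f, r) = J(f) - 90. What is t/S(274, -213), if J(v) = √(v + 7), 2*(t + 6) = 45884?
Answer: -2064240/7819 - 22936*√281/7819 ≈ -313.18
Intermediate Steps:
t = 22936 (t = -6 + (½)*45884 = -6 + 22942 = 22936)
J(v) = √(7 + v)
S(f, r) = -90 + √(7 + f) (S(f, r) = √(7 + f) - 90 = -90 + √(7 + f))
t/S(274, -213) = 22936/(-90 + √(7 + 274)) = 22936/(-90 + √281)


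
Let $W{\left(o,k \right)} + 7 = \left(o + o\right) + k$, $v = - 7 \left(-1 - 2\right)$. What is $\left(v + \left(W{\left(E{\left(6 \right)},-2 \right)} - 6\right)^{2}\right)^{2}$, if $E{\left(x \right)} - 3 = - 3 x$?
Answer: $4186116$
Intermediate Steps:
$E{\left(x \right)} = 3 - 3 x$
$v = 21$ ($v = \left(-7\right) \left(-3\right) = 21$)
$W{\left(o,k \right)} = -7 + k + 2 o$ ($W{\left(o,k \right)} = -7 + \left(\left(o + o\right) + k\right) = -7 + \left(2 o + k\right) = -7 + \left(k + 2 o\right) = -7 + k + 2 o$)
$\left(v + \left(W{\left(E{\left(6 \right)},-2 \right)} - 6\right)^{2}\right)^{2} = \left(21 + \left(\left(-7 - 2 + 2 \left(3 - 18\right)\right) - 6\right)^{2}\right)^{2} = \left(21 + \left(\left(-7 - 2 + 2 \left(-15\right)\right) - 6\right)^{2}\right)^{2} = \left(21 + \left(\left(-7 - 2 - 30\right) - 6\right)^{2}\right)^{2} = \left(21 + \left(-39 - 6\right)^{2}\right)^{2} = \left(21 + \left(-45\right)^{2}\right)^{2} = \left(21 + 2025\right)^{2} = 2046^{2} = 4186116$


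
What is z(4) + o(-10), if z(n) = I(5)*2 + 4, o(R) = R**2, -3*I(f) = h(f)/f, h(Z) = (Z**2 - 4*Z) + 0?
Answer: 310/3 ≈ 103.33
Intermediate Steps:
h(Z) = Z**2 - 4*Z
I(f) = 4/3 - f/3 (I(f) = -f*(-4 + f)/(3*f) = -(-4 + f)/3 = 4/3 - f/3)
z(n) = 10/3 (z(n) = (4/3 - 1/3*5)*2 + 4 = (4/3 - 5/3)*2 + 4 = -1/3*2 + 4 = -2/3 + 4 = 10/3)
z(4) + o(-10) = 10/3 + (-10)**2 = 10/3 + 100 = 310/3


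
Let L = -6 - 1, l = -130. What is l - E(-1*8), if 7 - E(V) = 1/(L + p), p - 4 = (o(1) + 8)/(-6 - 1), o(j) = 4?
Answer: -4528/33 ≈ -137.21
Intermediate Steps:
p = 16/7 (p = 4 + (4 + 8)/(-6 - 1) = 4 + 12/(-7) = 4 + 12*(-⅐) = 4 - 12/7 = 16/7 ≈ 2.2857)
L = -7
E(V) = 238/33 (E(V) = 7 - 1/(-7 + 16/7) = 7 - 1/(-33/7) = 7 - 1*(-7/33) = 7 + 7/33 = 238/33)
l - E(-1*8) = -130 - 1*238/33 = -130 - 238/33 = -4528/33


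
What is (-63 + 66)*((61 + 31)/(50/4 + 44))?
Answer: 552/113 ≈ 4.8850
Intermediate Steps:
(-63 + 66)*((61 + 31)/(50/4 + 44)) = 3*(92/(50*(1/4) + 44)) = 3*(92/(25/2 + 44)) = 3*(92/(113/2)) = 3*(92*(2/113)) = 3*(184/113) = 552/113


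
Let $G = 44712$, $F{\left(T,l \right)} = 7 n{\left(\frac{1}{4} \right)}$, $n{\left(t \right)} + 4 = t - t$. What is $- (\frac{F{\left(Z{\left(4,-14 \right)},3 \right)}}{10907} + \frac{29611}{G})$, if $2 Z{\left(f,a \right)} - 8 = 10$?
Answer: $- \frac{321715241}{487673784} \approx -0.65969$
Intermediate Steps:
$n{\left(t \right)} = -4$ ($n{\left(t \right)} = -4 + \left(t - t\right) = -4 + 0 = -4$)
$Z{\left(f,a \right)} = 9$ ($Z{\left(f,a \right)} = 4 + \frac{1}{2} \cdot 10 = 4 + 5 = 9$)
$F{\left(T,l \right)} = -28$ ($F{\left(T,l \right)} = 7 \left(-4\right) = -28$)
$- (\frac{F{\left(Z{\left(4,-14 \right)},3 \right)}}{10907} + \frac{29611}{G}) = - (- \frac{28}{10907} + \frac{29611}{44712}) = \left(-1\right) \frac{321715241}{487673784} = - \frac{321715241}{487673784}$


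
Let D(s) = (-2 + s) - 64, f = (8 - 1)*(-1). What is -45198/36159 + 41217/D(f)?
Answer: -497888319/879869 ≈ -565.87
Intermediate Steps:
f = -7 (f = 7*(-1) = -7)
D(s) = -66 + s
-45198/36159 + 41217/D(f) = -45198/36159 + 41217/(-66 - 7) = -45198*1/36159 + 41217/(-73) = -15066/12053 + 41217*(-1/73) = -15066/12053 - 41217/73 = -497888319/879869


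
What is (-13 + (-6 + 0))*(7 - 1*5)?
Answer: -38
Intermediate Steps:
(-13 + (-6 + 0))*(7 - 1*5) = (-13 - 6)*(7 - 5) = -19*2 = -38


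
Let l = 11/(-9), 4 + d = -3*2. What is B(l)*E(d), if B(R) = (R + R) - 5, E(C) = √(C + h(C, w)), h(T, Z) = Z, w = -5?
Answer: -67*I*√15/9 ≈ -28.832*I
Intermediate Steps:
d = -10 (d = -4 - 3*2 = -4 - 6 = -10)
E(C) = √(-5 + C) (E(C) = √(C - 5) = √(-5 + C))
l = -11/9 (l = 11*(-⅑) = -11/9 ≈ -1.2222)
B(R) = -5 + 2*R (B(R) = 2*R - 5 = -5 + 2*R)
B(l)*E(d) = (-5 + 2*(-11/9))*√(-5 - 10) = (-5 - 22/9)*√(-15) = -67*I*√15/9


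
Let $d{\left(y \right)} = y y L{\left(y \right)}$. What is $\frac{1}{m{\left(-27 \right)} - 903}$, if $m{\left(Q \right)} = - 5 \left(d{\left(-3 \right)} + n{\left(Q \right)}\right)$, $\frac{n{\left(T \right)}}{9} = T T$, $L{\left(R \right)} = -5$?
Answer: $- \frac{1}{33483} \approx -2.9866 \cdot 10^{-5}$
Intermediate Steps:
$n{\left(T \right)} = 9 T^{2}$ ($n{\left(T \right)} = 9 T T = 9 T^{2}$)
$d{\left(y \right)} = - 5 y^{2}$ ($d{\left(y \right)} = y y \left(-5\right) = y^{2} \left(-5\right) = - 5 y^{2}$)
$m{\left(Q \right)} = 225 - 45 Q^{2}$ ($m{\left(Q \right)} = - 5 \left(- 5 \left(-3\right)^{2} + 9 Q^{2}\right) = - 5 \left(\left(-5\right) 9 + 9 Q^{2}\right) = - 5 \left(-45 + 9 Q^{2}\right) = 225 - 45 Q^{2}$)
$\frac{1}{m{\left(-27 \right)} - 903} = \frac{1}{\left(225 - 45 \left(-27\right)^{2}\right) - 903} = \frac{1}{\left(225 - 32805\right) - 903} = \frac{1}{-32580 - 903} = \frac{1}{-33483} = - \frac{1}{33483}$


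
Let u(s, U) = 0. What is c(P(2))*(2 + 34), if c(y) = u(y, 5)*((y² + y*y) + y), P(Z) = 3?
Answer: 0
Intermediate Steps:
c(y) = 0 (c(y) = 0*((y² + y*y) + y) = 0*((y² + y²) + y) = 0*(2*y² + y) = 0*(y + 2*y²) = 0)
c(P(2))*(2 + 34) = 0*(2 + 34) = 0*36 = 0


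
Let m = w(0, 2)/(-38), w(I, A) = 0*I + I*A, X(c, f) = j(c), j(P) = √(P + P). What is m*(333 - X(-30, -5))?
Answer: 0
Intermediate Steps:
j(P) = √2*√P (j(P) = √(2*P) = √2*√P)
X(c, f) = √2*√c
w(I, A) = A*I (w(I, A) = 0 + A*I = A*I)
m = 0 (m = (2*0)/(-38) = -1/38*0 = 0)
m*(333 - X(-30, -5)) = 0*(333 - √2*√(-30)) = 0*(333 - √2*I*√30) = 0*(333 - 2*I*√15) = 0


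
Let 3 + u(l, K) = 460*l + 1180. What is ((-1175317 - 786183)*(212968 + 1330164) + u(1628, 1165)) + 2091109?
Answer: -3026850576834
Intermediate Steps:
u(l, K) = 1177 + 460*l (u(l, K) = -3 + (460*l + 1180) = -3 + (1180 + 460*l) = 1177 + 460*l)
((-1175317 - 786183)*(212968 + 1330164) + u(1628, 1165)) + 2091109 = ((-1175317 - 786183)*(212968 + 1330164) + (1177 + 460*1628)) + 2091109 = (-1961500*1543132 + (1177 + 748880)) + 2091109 = (-3026853418000 + 750057) + 2091109 = -3026852667943 + 2091109 = -3026850576834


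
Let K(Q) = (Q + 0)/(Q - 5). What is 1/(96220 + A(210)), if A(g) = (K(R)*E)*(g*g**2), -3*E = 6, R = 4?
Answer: 1/74184220 ≈ 1.3480e-8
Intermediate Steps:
E = -2 (E = -1/3*6 = -2)
K(Q) = Q/(-5 + Q)
A(g) = 8*g**3 (A(g) = ((4/(-5 + 4))*(-2))*(g*g**2) = ((4/(-1))*(-2))*g**3 = ((4*(-1))*(-2))*g**3 = (-4*(-2))*g**3 = 8*g**3)
1/(96220 + A(210)) = 1/(96220 + 8*210**3) = 1/(96220 + 8*9261000) = 1/(96220 + 74088000) = 1/74184220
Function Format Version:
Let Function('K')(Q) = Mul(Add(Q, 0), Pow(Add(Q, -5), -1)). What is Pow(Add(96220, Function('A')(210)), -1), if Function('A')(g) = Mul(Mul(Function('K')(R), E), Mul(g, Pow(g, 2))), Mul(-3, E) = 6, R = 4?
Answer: Rational(1, 74184220) ≈ 1.3480e-8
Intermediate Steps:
E = -2 (E = Mul(Rational(-1, 3), 6) = -2)
Function('K')(Q) = Mul(Q, Pow(Add(-5, Q), -1))
Function('A')(g) = Mul(8, Pow(g, 3)) (Function('A')(g) = Mul(Mul(Mul(4, Pow(Add(-5, 4), -1)), -2), Mul(g, Pow(g, 2))) = Mul(Mul(Mul(4, Pow(-1, -1)), -2), Pow(g, 3)) = Mul(Mul(Mul(4, -1), -2), Pow(g, 3)) = Mul(Mul(-4, -2), Pow(g, 3)) = Mul(8, Pow(g, 3)))
Pow(Add(96220, Function('A')(210)), -1) = Pow(Add(96220, Mul(8, Pow(210, 3))), -1) = Pow(Add(96220, Mul(8, 9261000)), -1) = Pow(Add(96220, 74088000), -1) = Pow(74184220, -1) = Rational(1, 74184220)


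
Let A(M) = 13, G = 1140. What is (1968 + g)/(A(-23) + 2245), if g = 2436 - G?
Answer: 1632/1129 ≈ 1.4455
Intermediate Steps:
g = 1296 (g = 2436 - 1*1140 = 2436 - 1140 = 1296)
(1968 + g)/(A(-23) + 2245) = (1968 + 1296)/(13 + 2245) = 3264/2258 = 3264*(1/2258) = 1632/1129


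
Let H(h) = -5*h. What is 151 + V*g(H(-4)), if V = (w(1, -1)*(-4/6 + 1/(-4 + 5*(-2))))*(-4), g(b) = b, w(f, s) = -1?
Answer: 1931/21 ≈ 91.952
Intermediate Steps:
V = -62/21 (V = -(-4/6 + 1/(-4 + 5*(-2)))*(-4) = -(-4*⅙ + 1/(-4 - 10))*(-4) = -(-⅔ + 1/(-14))*(-4) = -(-⅔ + 1*(-1/14))*(-4) = -(-⅔ - 1/14)*(-4) = -1*(-31/42)*(-4) = (31/42)*(-4) = -62/21 ≈ -2.9524)
151 + V*g(H(-4)) = 151 - (-310)*(-4)/21 = 151 - 62/21*20 = 151 - 1240/21 = 1931/21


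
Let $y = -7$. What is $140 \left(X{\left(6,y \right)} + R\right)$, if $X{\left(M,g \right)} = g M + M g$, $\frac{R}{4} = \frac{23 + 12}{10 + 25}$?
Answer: $-11200$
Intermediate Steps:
$R = 4$ ($R = 4 \frac{23 + 12}{10 + 25} = 4 \cdot \frac{35}{35} = 4 \cdot 35 \cdot \frac{1}{35} = 4 \cdot 1 = 4$)
$X{\left(M,g \right)} = 2 M g$ ($X{\left(M,g \right)} = M g + M g = 2 M g$)
$140 \left(X{\left(6,y \right)} + R\right) = 140 \left(2 \cdot 6 \left(-7\right) + 4\right) = 140 \left(-84 + 4\right) = 140 \left(-80\right) = -11200$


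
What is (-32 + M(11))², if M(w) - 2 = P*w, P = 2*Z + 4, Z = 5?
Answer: 15376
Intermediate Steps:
P = 14 (P = 2*5 + 4 = 10 + 4 = 14)
M(w) = 2 + 14*w
(-32 + M(11))² = (-32 + (2 + 14*11))² = (-32 + (2 + 154))² = (-32 + 156)² = 124² = 15376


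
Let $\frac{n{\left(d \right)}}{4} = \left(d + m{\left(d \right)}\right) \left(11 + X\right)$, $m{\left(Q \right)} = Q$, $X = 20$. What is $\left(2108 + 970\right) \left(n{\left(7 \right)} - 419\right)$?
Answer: $4053726$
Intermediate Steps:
$n{\left(d \right)} = 248 d$ ($n{\left(d \right)} = 4 \left(d + d\right) \left(11 + 20\right) = 4 \cdot 2 d 31 = 4 \cdot 62 d = 248 d$)
$\left(2108 + 970\right) \left(n{\left(7 \right)} - 419\right) = \left(2108 + 970\right) \left(248 \cdot 7 - 419\right) = 3078 \left(1736 - 419\right) = 3078 \cdot 1317 = 4053726$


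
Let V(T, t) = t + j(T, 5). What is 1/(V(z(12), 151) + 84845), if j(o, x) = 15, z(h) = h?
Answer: 1/85011 ≈ 1.1763e-5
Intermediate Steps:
V(T, t) = 15 + t (V(T, t) = t + 15 = 15 + t)
1/(V(z(12), 151) + 84845) = 1/((15 + 151) + 84845) = 1/(166 + 84845) = 1/85011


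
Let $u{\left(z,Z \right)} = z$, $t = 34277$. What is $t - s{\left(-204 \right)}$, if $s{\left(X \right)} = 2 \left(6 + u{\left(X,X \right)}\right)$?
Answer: $34673$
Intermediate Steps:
$s{\left(X \right)} = 12 + 2 X$ ($s{\left(X \right)} = 2 \left(6 + X\right) = 12 + 2 X$)
$t - s{\left(-204 \right)} = 34277 - \left(12 + 2 \left(-204\right)\right) = 34277 - \left(12 - 408\right) = 34277 - -396 = 34277 + 396 = 34673$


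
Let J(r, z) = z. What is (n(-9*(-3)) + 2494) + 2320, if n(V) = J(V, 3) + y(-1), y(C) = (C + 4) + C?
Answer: 4819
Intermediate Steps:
y(C) = 4 + 2*C (y(C) = (4 + C) + C = 4 + 2*C)
n(V) = 5 (n(V) = 3 + (4 + 2*(-1)) = 3 + (4 - 2) = 3 + 2 = 5)
(n(-9*(-3)) + 2494) + 2320 = (5 + 2494) + 2320 = 2499 + 2320 = 4819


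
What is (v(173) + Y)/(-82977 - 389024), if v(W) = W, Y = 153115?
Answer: -153288/472001 ≈ -0.32476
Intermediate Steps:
(v(173) + Y)/(-82977 - 389024) = (173 + 153115)/(-82977 - 389024) = 153288/(-472001) = 153288*(-1/472001) = -153288/472001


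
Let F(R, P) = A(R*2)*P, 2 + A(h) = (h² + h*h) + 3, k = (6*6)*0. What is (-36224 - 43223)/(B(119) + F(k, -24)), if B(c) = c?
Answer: -79447/95 ≈ -836.28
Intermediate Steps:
k = 0 (k = 36*0 = 0)
A(h) = 1 + 2*h² (A(h) = -2 + ((h² + h*h) + 3) = -2 + ((h² + h²) + 3) = -2 + (2*h² + 3) = -2 + (3 + 2*h²) = 1 + 2*h²)
F(R, P) = P*(1 + 8*R²) (F(R, P) = (1 + 2*(R*2)²)*P = (1 + 2*(2*R)²)*P = (1 + 2*(4*R²))*P = (1 + 8*R²)*P = P*(1 + 8*R²))
(-36224 - 43223)/(B(119) + F(k, -24)) = (-36224 - 43223)/(119 - 24*(1 + 8*0²)) = -79447/(119 - 24*(1 + 8*0)) = -79447/(119 - 24*(1 + 0)) = -79447/(119 - 24*1) = -79447/(119 - 24) = -79447/95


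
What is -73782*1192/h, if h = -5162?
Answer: 43974072/2581 ≈ 17038.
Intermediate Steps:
-73782*1192/h = -73782/((-5162/1192)) = -73782/((-5162*1/1192)) = -73782/(-2581/596) = -73782*(-596/2581) = 43974072/2581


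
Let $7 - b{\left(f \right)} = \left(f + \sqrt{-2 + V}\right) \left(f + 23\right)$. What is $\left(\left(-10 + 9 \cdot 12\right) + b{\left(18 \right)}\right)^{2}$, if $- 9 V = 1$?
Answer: $\frac{3574262}{9} + 17302 i \sqrt{19} \approx 3.9714 \cdot 10^{5} + 75418.0 i$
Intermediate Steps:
$V = - \frac{1}{9}$ ($V = \left(- \frac{1}{9}\right) 1 = - \frac{1}{9} \approx -0.11111$)
$b{\left(f \right)} = 7 - \left(23 + f\right) \left(f + \frac{i \sqrt{19}}{3}\right)$ ($b{\left(f \right)} = 7 - \left(f + \sqrt{-2 - \frac{1}{9}}\right) \left(f + 23\right) = 7 - \left(f + \sqrt{- \frac{19}{9}}\right) \left(23 + f\right) = 7 - \left(f + \frac{i \sqrt{19}}{3}\right) \left(23 + f\right) = 7 - \left(23 + f\right) \left(f + \frac{i \sqrt{19}}{3}\right)$)
$\left(\left(-10 + 9 \cdot 12\right) + b{\left(18 \right)}\right)^{2} = \left(\left(-10 + 9 \cdot 12\right) - \left(731 + \frac{23 i \sqrt{19}}{3} + \frac{1}{3} i 18 \sqrt{19}\right)\right)^{2} = \left(\left(-10 + 108\right) - \left(731 + \frac{41 i \sqrt{19}}{3}\right)\right)^{2} = \left(98 - \left(731 + \frac{41 i \sqrt{19}}{3}\right)\right)^{2} = \left(-633 - \frac{41 i \sqrt{19}}{3}\right)^{2}$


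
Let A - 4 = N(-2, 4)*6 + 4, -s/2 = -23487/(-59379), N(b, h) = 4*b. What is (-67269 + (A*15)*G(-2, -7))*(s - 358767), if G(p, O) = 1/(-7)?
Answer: 3339522326551587/138551 ≈ 2.4103e+10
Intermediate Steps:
G(p, O) = -⅐
s = -15658/19793 (s = -(-46974)/(-59379) = -(-46974)*(-1)/59379 = -2*7829/19793 = -15658/19793 ≈ -0.79109)
A = -40 (A = 4 + ((4*(-2))*6 + 4) = 4 + (-8*6 + 4) = 4 + (-48 + 4) = 4 - 44 = -40)
(-67269 + (A*15)*G(-2, -7))*(s - 358767) = (-67269 - 40*15*(-⅐))*(-15658/19793 - 358767) = (-67269 - 600*(-⅐))*(-7101090889/19793) = (-67269 + 600/7)*(-7101090889/19793) = -470283/7*(-7101090889/19793) = 3339522326551587/138551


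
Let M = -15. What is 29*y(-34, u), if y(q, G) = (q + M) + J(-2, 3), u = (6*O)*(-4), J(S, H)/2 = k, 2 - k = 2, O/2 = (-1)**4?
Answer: -1421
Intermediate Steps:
O = 2 (O = 2*(-1)**4 = 2*1 = 2)
k = 0 (k = 2 - 1*2 = 2 - 2 = 0)
J(S, H) = 0 (J(S, H) = 2*0 = 0)
u = -48 (u = (6*2)*(-4) = 12*(-4) = -48)
y(q, G) = -15 + q (y(q, G) = (q - 15) + 0 = (-15 + q) + 0 = -15 + q)
29*y(-34, u) = 29*(-15 - 34) = 29*(-49) = -1421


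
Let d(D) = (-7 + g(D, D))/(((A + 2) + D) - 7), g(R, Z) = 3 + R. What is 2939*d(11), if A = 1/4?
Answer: 82292/25 ≈ 3291.7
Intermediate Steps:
A = ¼ ≈ 0.25000
d(D) = (-4 + D)/(-19/4 + D) (d(D) = (-7 + (3 + D))/(((¼ + 2) + D) - 7) = (-4 + D)/((9/4 + D) - 7) = (-4 + D)/(-19/4 + D))
2939*d(11) = 2939*(4*(-4 + 11)/(-19 + 4*11)) = 2939*(4*7/(-19 + 44)) = 2939*(4*7/25) = 2939*(4*(1/25)*7) = 2939*(28/25) = 82292/25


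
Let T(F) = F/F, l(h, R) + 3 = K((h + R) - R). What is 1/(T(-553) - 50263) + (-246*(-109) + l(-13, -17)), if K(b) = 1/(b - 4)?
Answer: 22908715915/854454 ≈ 26811.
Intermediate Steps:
K(b) = 1/(-4 + b)
l(h, R) = -3 + 1/(-4 + h) (l(h, R) = -3 + 1/(-4 + ((h + R) - R)) = -3 + 1/(-4 + ((R + h) - R)) = -3 + 1/(-4 + h))
T(F) = 1
1/(T(-553) - 50263) + (-246*(-109) + l(-13, -17)) = 1/(1 - 50263) + (-246*(-109) + (13 - 3*(-13))/(-4 - 13)) = 1/(-50262) + (26814 + (13 + 39)/(-17)) = -1/50262 + (26814 - 1/17*52) = -1/50262 + (26814 - 52/17) = -1/50262 + 455786/17 = 22908715915/854454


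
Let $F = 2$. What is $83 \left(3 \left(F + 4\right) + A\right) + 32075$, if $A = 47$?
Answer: $37470$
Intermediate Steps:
$83 \left(3 \left(F + 4\right) + A\right) + 32075 = 83 \left(3 \left(2 + 4\right) + 47\right) + 32075 = 83 \left(3 \cdot 6 + 47\right) + 32075 = 83 \left(18 + 47\right) + 32075 = 83 \cdot 65 + 32075 = 5395 + 32075 = 37470$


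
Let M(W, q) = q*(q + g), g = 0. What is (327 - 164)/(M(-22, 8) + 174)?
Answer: 163/238 ≈ 0.68487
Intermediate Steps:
M(W, q) = q² (M(W, q) = q*(q + 0) = q*q = q²)
(327 - 164)/(M(-22, 8) + 174) = (327 - 164)/(8² + 174) = 163/(64 + 174) = 163/238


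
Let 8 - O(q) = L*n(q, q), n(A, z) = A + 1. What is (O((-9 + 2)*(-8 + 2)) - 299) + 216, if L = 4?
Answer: -247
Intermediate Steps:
n(A, z) = 1 + A
O(q) = 4 - 4*q (O(q) = 8 - 4*(1 + q) = 8 - (4 + 4*q) = 8 + (-4 - 4*q) = 4 - 4*q)
(O((-9 + 2)*(-8 + 2)) - 299) + 216 = ((4 - 4*(-9 + 2)*(-8 + 2)) - 299) + 216 = ((4 - (-28)*(-6)) - 299) + 216 = ((4 - 4*42) - 299) + 216 = ((4 - 168) - 299) + 216 = (-164 - 299) + 216 = -463 + 216 = -247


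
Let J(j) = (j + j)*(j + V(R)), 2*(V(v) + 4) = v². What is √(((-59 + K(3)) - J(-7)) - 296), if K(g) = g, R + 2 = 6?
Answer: I*√394 ≈ 19.849*I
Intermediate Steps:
R = 4 (R = -2 + 6 = 4)
V(v) = -4 + v²/2
J(j) = 2*j*(4 + j) (J(j) = (j + j)*(j + (-4 + (½)*4²)) = (2*j)*(j + (-4 + (½)*16)) = (2*j)*(j + (-4 + 8)) = (2*j)*(j + 4) = (2*j)*(4 + j) = 2*j*(4 + j))
√(((-59 + K(3)) - J(-7)) - 296) = √(((-59 + 3) - 2*(-7)*(4 - 7)) - 296) = √((-56 - 2*(-7)*(-3)) - 296) = √((-56 - 1*42) - 296) = √((-56 - 42) - 296) = √(-98 - 296) = √(-394) = I*√394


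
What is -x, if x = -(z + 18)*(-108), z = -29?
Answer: 1188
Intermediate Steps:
x = -1188 (x = -(-29 + 18)*(-108) = -(-11)*(-108) = -1*1188 = -1188)
-x = -1*(-1188) = 1188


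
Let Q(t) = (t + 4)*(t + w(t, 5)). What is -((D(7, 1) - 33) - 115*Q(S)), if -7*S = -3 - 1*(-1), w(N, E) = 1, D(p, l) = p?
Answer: 32324/49 ≈ 659.67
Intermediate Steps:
S = 2/7 (S = -(-3 - 1*(-1))/7 = -(-3 + 1)/7 = -1/7*(-2) = 2/7 ≈ 0.28571)
Q(t) = (1 + t)*(4 + t) (Q(t) = (t + 4)*(t + 1) = (4 + t)*(1 + t) = (1 + t)*(4 + t))
-((D(7, 1) - 33) - 115*Q(S)) = -((7 - 33) - 115*(4 + (2/7)**2 + 5*(2/7))) = -(-26 - 115*(4 + 4/49 + 10/7)) = -(-26 - 115*270/49) = -(-26 - 31050/49) = -1*(-32324/49) = 32324/49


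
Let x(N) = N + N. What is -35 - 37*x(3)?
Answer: -257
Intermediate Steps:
x(N) = 2*N
-35 - 37*x(3) = -35 - 74*3 = -35 - 37*6 = -35 - 222 = -257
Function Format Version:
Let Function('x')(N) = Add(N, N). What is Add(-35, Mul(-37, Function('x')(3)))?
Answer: -257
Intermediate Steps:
Function('x')(N) = Mul(2, N)
Add(-35, Mul(-37, Function('x')(3))) = Add(-35, Mul(-37, Mul(2, 3))) = Add(-35, Mul(-37, 6)) = Add(-35, -222) = -257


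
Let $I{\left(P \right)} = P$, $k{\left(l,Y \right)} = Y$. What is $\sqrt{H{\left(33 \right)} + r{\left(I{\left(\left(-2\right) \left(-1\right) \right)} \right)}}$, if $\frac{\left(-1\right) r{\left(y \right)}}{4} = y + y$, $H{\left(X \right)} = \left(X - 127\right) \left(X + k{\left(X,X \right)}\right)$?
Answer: $2 i \sqrt{1555} \approx 78.867 i$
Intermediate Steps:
$H{\left(X \right)} = 2 X \left(-127 + X\right)$ ($H{\left(X \right)} = \left(X - 127\right) \left(X + X\right) = \left(-127 + X\right) 2 X = 2 X \left(-127 + X\right)$)
$r{\left(y \right)} = - 8 y$ ($r{\left(y \right)} = - 4 \left(y + y\right) = - 4 \cdot 2 y = - 8 y$)
$\sqrt{H{\left(33 \right)} + r{\left(I{\left(\left(-2\right) \left(-1\right) \right)} \right)}} = \sqrt{2 \cdot 33 \left(-127 + 33\right) - 8 \left(\left(-2\right) \left(-1\right)\right)} = \sqrt{2 \cdot 33 \left(-94\right) - 16} = \sqrt{-6204 - 16} = \sqrt{-6220} = 2 i \sqrt{1555}$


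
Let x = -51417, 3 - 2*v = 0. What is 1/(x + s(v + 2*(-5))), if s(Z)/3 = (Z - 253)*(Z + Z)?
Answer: -2/76161 ≈ -2.6260e-5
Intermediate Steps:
v = 3/2 (v = 3/2 - 1/2*0 = 3/2 + 0 = 3/2 ≈ 1.5000)
s(Z) = 6*Z*(-253 + Z) (s(Z) = 3*((Z - 253)*(Z + Z)) = 3*((-253 + Z)*(2*Z)) = 3*(2*Z*(-253 + Z)) = 6*Z*(-253 + Z))
1/(x + s(v + 2*(-5))) = 1/(-51417 + 6*(3/2 + 2*(-5))*(-253 + (3/2 + 2*(-5)))) = 1/(-51417 + 6*(3/2 - 10)*(-253 + (3/2 - 10))) = 1/(-51417 + 6*(-17/2)*(-253 - 17/2)) = 1/(-51417 + 6*(-17/2)*(-523/2)) = 1/(-51417 + 26673/2) = 1/(-76161/2) = -2/76161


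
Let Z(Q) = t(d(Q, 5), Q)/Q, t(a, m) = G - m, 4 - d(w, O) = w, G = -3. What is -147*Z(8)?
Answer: 1617/8 ≈ 202.13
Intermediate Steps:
d(w, O) = 4 - w
t(a, m) = -3 - m
Z(Q) = (-3 - Q)/Q
-147*Z(8) = -147*(-3 - 1*8)/8 = -147*(-3 - 8)/8 = -147*(-11)/8 = -147*(-11/8) = 1617/8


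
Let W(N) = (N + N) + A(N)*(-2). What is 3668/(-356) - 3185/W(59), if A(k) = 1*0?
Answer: -391671/10502 ≈ -37.295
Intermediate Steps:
A(k) = 0
W(N) = 2*N (W(N) = (N + N) + 0*(-2) = 2*N + 0 = 2*N)
3668/(-356) - 3185/W(59) = 3668/(-356) - 3185/(2*59) = 3668*(-1/356) - 3185/118 = -917/89 - 3185*1/118 = -917/89 - 3185/118 = -391671/10502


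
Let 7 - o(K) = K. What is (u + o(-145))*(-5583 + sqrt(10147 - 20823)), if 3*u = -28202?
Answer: 51635306 - 55492*I*sqrt(2669)/3 ≈ 5.1635e+7 - 9.5562e+5*I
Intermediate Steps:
o(K) = 7 - K
u = -28202/3 (u = (1/3)*(-28202) = -28202/3 ≈ -9400.7)
(u + o(-145))*(-5583 + sqrt(10147 - 20823)) = (-28202/3 + (7 - 1*(-145)))*(-5583 + sqrt(10147 - 20823)) = (-28202/3 + (7 + 145))*(-5583 + sqrt(-10676)) = (-28202/3 + 152)*(-5583 + 2*I*sqrt(2669)) = -27746*(-5583 + 2*I*sqrt(2669))/3 = 51635306 - 55492*I*sqrt(2669)/3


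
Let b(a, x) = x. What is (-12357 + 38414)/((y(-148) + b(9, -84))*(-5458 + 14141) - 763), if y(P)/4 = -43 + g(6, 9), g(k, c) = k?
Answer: -26057/2015219 ≈ -0.012930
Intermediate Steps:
y(P) = -148 (y(P) = 4*(-43 + 6) = 4*(-37) = -148)
(-12357 + 38414)/((y(-148) + b(9, -84))*(-5458 + 14141) - 763) = (-12357 + 38414)/((-148 - 84)*(-5458 + 14141) - 763) = 26057/(-232*8683 - 763) = 26057/(-2014456 - 763) = 26057/(-2015219) = 26057*(-1/2015219) = -26057/2015219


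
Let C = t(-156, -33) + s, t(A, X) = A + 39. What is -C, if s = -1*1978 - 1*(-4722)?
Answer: -2627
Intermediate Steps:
t(A, X) = 39 + A
s = 2744 (s = -1978 + 4722 = 2744)
C = 2627 (C = (39 - 156) + 2744 = -117 + 2744 = 2627)
-C = -1*2627 = -2627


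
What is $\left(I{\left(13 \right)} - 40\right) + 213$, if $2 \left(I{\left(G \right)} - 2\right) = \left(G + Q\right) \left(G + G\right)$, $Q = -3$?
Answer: $305$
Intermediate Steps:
$I{\left(G \right)} = 2 + G \left(-3 + G\right)$ ($I{\left(G \right)} = 2 + \frac{\left(G - 3\right) \left(G + G\right)}{2} = 2 + \frac{\left(-3 + G\right) 2 G}{2} = 2 + \frac{2 G \left(-3 + G\right)}{2} = 2 + G \left(-3 + G\right)$)
$\left(I{\left(13 \right)} - 40\right) + 213 = \left(\left(2 + 13^{2} - 39\right) - 40\right) + 213 = \left(\left(2 + 169 - 39\right) - 40\right) + 213 = \left(132 - 40\right) + 213 = 92 + 213 = 305$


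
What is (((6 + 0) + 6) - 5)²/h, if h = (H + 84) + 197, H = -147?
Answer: 49/134 ≈ 0.36567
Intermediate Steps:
h = 134 (h = (-147 + 84) + 197 = -63 + 197 = 134)
(((6 + 0) + 6) - 5)²/h = (((6 + 0) + 6) - 5)²/134 = ((6 + 6) - 5)²*(1/134) = (12 - 5)²*(1/134) = 7²*(1/134) = 49*(1/134) = 49/134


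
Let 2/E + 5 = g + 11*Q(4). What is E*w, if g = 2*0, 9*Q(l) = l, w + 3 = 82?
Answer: -1422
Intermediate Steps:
w = 79 (w = -3 + 82 = 79)
Q(l) = l/9
g = 0
E = -18 (E = 2/(-5 + (0 + 11*((1/9)*4))) = 2/(-5 + (0 + 11*(4/9))) = 2/(-5 + (0 + 44/9)) = 2/(-5 + 44/9) = 2/(-1/9) = 2*(-9) = -18)
E*w = -18*79 = -1422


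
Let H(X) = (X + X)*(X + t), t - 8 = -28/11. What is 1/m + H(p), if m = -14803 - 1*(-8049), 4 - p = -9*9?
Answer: 103858099/6754 ≈ 15377.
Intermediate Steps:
t = 60/11 (t = 8 - 28/11 = 60/11 ≈ 5.4545)
p = 85 (p = 4 - (-9)*9 = 4 - 1*(-81) = 4 + 81 = 85)
m = -6754 (m = -14803 + 8049 = -6754)
H(X) = 2*X*(60/11 + X) (H(X) = (X + X)*(X + 60/11) = (2*X)*(60/11 + X) = 2*X*(60/11 + X))
1/m + H(p) = 1/(-6754) + (2/11)*85*(60 + 11*85) = -1/6754 + (2/11)*85*(60 + 935) = -1/6754 + (2/11)*85*995 = -1/6754 + 169150/11 = 103858099/6754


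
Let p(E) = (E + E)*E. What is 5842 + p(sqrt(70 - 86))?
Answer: 5810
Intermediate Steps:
p(E) = 2*E**2 (p(E) = (2*E)*E = 2*E**2)
5842 + p(sqrt(70 - 86)) = 5842 + 2*(sqrt(70 - 86))**2 = 5842 + 2*(sqrt(-16))**2 = 5842 + 2*(4*I)**2 = 5842 + 2*(-16) = 5842 - 32 = 5810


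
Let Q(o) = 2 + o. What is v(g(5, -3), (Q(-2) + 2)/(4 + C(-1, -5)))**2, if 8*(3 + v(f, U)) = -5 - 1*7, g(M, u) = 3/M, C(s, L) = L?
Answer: 81/4 ≈ 20.250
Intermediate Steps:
v(f, U) = -9/2 (v(f, U) = -3 + (-5 - 1*7)/8 = -3 + (-5 - 7)/8 = -3 + (1/8)*(-12) = -3 - 3/2 = -9/2)
v(g(5, -3), (Q(-2) + 2)/(4 + C(-1, -5)))**2 = (-9/2)**2 = 81/4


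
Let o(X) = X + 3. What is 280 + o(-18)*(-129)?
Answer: 2215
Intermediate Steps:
o(X) = 3 + X
280 + o(-18)*(-129) = 280 + (3 - 18)*(-129) = 280 - 15*(-129) = 280 + 1935 = 2215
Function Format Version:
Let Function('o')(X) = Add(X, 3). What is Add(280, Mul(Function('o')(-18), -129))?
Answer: 2215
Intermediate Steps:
Function('o')(X) = Add(3, X)
Add(280, Mul(Function('o')(-18), -129)) = Add(280, Mul(Add(3, -18), -129)) = Add(280, Mul(-15, -129)) = Add(280, 1935) = 2215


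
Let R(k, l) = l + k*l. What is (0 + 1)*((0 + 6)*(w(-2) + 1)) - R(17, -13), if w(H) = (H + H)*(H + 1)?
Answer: 264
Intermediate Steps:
w(H) = 2*H*(1 + H) (w(H) = (2*H)*(1 + H) = 2*H*(1 + H))
(0 + 1)*((0 + 6)*(w(-2) + 1)) - R(17, -13) = (0 + 1)*((0 + 6)*(2*(-2)*(1 - 2) + 1)) - (-13)*(1 + 17) = 1*(6*(2*(-2)*(-1) + 1)) - (-13)*18 = 1*(6*(4 + 1)) - 1*(-234) = 1*(6*5) + 234 = 1*30 + 234 = 30 + 234 = 264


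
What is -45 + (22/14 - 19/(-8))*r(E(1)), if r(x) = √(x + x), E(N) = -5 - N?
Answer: -45 + 221*I*√3/28 ≈ -45.0 + 13.671*I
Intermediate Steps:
r(x) = √2*√x (r(x) = √(2*x) = √2*√x)
-45 + (22/14 - 19/(-8))*r(E(1)) = -45 + (22/14 - 19/(-8))*(√2*√(-5 - 1*1)) = -45 + (22*(1/14) - 19*(-⅛))*(√2*√(-5 - 1)) = -45 + (11/7 + 19/8)*(√2*√(-6)) = -45 + 221*(√2*(I*√6))/56 = -45 + 221*(2*I*√3)/56 = -45 + 221*I*√3/28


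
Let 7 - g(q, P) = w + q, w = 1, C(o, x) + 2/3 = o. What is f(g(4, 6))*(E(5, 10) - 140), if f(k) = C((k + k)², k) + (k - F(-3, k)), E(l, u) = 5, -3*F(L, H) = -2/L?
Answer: -2370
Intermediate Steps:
C(o, x) = -⅔ + o
F(L, H) = 2/(3*L) (F(L, H) = -(-2)/(3*L) = 2/(3*L))
g(q, P) = 6 - q (g(q, P) = 7 - (1 + q) = 7 + (-1 - q) = 6 - q)
f(k) = -4/9 + k + 4*k² (f(k) = (-⅔ + (k + k)²) + (k - 2/(3*(-3))) = (-⅔ + (2*k)²) + (k - 2*(-1)/(3*3)) = (-⅔ + 4*k²) + (k - 1*(-2/9)) = (-⅔ + 4*k²) + (k + 2/9) = (-⅔ + 4*k²) + (2/9 + k) = -4/9 + k + 4*k²)
f(g(4, 6))*(E(5, 10) - 140) = (-4/9 + (6 - 1*4) + 4*(6 - 1*4)²)*(5 - 140) = (-4/9 + (6 - 4) + 4*(6 - 4)²)*(-135) = (-4/9 + 2 + 4*2²)*(-135) = (-4/9 + 2 + 4*4)*(-135) = (-4/9 + 2 + 16)*(-135) = (158/9)*(-135) = -2370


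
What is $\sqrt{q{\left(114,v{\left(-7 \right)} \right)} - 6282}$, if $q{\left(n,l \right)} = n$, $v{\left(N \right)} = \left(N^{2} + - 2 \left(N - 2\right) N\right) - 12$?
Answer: $2 i \sqrt{1542} \approx 78.537 i$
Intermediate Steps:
$v{\left(N \right)} = -12 + N^{2} + N \left(4 - 2 N\right)$ ($v{\left(N \right)} = \left(N^{2} + - 2 \left(-2 + N\right) N\right) - 12 = \left(N^{2} + \left(4 - 2 N\right) N\right) - 12 = \left(N^{2} + N \left(4 - 2 N\right)\right) - 12 = -12 + N^{2} + N \left(4 - 2 N\right)$)
$\sqrt{q{\left(114,v{\left(-7 \right)} \right)} - 6282} = \sqrt{114 - 6282} = \sqrt{-6168} = 2 i \sqrt{1542}$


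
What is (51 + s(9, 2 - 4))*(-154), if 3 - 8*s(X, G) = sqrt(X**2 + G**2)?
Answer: -31647/4 + 77*sqrt(85)/4 ≈ -7734.3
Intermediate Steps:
s(X, G) = 3/8 - sqrt(G**2 + X**2)/8 (s(X, G) = 3/8 - sqrt(X**2 + G**2)/8 = 3/8 - sqrt(G**2 + X**2)/8)
(51 + s(9, 2 - 4))*(-154) = (51 + (3/8 - sqrt((2 - 4)**2 + 9**2)/8))*(-154) = (51 + (3/8 - sqrt((-2)**2 + 81)/8))*(-154) = (51 + (3/8 - sqrt(4 + 81)/8))*(-154) = (51 + (3/8 - sqrt(85)/8))*(-154) = (411/8 - sqrt(85)/8)*(-154) = -31647/4 + 77*sqrt(85)/4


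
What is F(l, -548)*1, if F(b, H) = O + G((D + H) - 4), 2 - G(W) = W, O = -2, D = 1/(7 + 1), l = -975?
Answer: 4415/8 ≈ 551.88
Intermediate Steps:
D = 1/8 ≈ 0.12500
G(W) = 2 - W
F(b, H) = 31/8 - H (F(b, H) = -2 + (2 - ((1/8 + H) - 4)) = -2 + (2 - (-31/8 + H)) = -2 + (2 + (31/8 - H)) = -2 + (47/8 - H) = 31/8 - H)
F(l, -548)*1 = (31/8 - 1*(-548))*1 = (31/8 + 548)*1 = (4415/8)*1 = 4415/8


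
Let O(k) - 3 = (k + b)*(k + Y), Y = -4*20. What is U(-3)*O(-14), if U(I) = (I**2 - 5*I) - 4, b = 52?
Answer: -71380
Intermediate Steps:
Y = -80
U(I) = -4 + I**2 - 5*I
O(k) = 3 + (-80 + k)*(52 + k) (O(k) = 3 + (k + 52)*(k - 80) = 3 + (52 + k)*(-80 + k) = 3 + (-80 + k)*(52 + k))
U(-3)*O(-14) = (-4 + (-3)**2 - 5*(-3))*(-4157 + (-14)**2 - 28*(-14)) = (-4 + 9 + 15)*(-4157 + 196 + 392) = 20*(-3569) = -71380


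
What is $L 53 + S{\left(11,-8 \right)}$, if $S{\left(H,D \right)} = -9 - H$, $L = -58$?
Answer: $-3094$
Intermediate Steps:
$L 53 + S{\left(11,-8 \right)} = \left(-58\right) 53 - 20 = -3074 - 20 = -3094$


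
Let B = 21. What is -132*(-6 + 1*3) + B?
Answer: 417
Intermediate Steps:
-132*(-6 + 1*3) + B = -132*(-6 + 1*3) + 21 = -132*(-6 + 3) + 21 = -132*(-3) + 21 = 396 + 21 = 417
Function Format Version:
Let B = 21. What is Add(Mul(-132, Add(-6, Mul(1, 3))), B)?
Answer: 417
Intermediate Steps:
Add(Mul(-132, Add(-6, Mul(1, 3))), B) = Add(Mul(-132, Add(-6, Mul(1, 3))), 21) = Add(Mul(-132, Add(-6, 3)), 21) = Add(Mul(-132, -3), 21) = Add(396, 21) = 417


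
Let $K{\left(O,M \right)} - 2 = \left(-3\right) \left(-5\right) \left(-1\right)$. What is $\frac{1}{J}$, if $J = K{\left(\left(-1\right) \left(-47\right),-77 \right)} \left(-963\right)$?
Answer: $\frac{1}{12519} \approx 7.9879 \cdot 10^{-5}$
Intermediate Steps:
$K{\left(O,M \right)} = -13$ ($K{\left(O,M \right)} = 2 + \left(-3\right) \left(-5\right) \left(-1\right) = 2 + 15 \left(-1\right) = 2 - 15 = -13$)
$J = 12519$ ($J = \left(-13\right) \left(-963\right) = 12519$)
$\frac{1}{J} = \frac{1}{12519}$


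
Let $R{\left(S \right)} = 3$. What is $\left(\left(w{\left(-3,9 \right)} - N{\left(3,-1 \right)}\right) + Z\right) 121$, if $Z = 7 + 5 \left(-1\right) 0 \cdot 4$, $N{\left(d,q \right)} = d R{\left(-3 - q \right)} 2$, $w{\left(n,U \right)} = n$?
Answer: $-1694$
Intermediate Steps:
$N{\left(d,q \right)} = 6 d$ ($N{\left(d,q \right)} = d 3 \cdot 2 = 3 d 2 = 6 d$)
$Z = 7$ ($Z = 7 - 0 = 7 + 0 = 7$)
$\left(\left(w{\left(-3,9 \right)} - N{\left(3,-1 \right)}\right) + Z\right) 121 = \left(\left(-3 - 6 \cdot 3\right) + 7\right) 121 = \left(\left(-3 - 18\right) + 7\right) 121 = \left(-21 + 7\right) 121 = \left(-14\right) 121 = -1694$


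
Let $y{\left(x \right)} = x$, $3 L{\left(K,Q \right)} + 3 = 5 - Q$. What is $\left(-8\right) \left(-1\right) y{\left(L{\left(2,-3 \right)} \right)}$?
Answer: $\frac{40}{3} \approx 13.333$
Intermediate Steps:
$L{\left(K,Q \right)} = \frac{2}{3} - \frac{Q}{3}$ ($L{\left(K,Q \right)} = -1 + \frac{5 - Q}{3} = -1 - \left(- \frac{5}{3} + \frac{Q}{3}\right) = \frac{2}{3} - \frac{Q}{3}$)
$\left(-8\right) \left(-1\right) y{\left(L{\left(2,-3 \right)} \right)} = \left(-8\right) \left(-1\right) \left(\frac{2}{3} - -1\right) = 8 \left(\frac{2}{3} + 1\right) = 8 \cdot \frac{5}{3} = \frac{40}{3}$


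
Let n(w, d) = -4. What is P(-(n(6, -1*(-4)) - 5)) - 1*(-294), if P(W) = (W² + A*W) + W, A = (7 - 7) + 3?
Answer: 411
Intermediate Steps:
A = 3 (A = 0 + 3 = 3)
P(W) = W² + 4*W (P(W) = (W² + 3*W) + W = W² + 4*W)
P(-(n(6, -1*(-4)) - 5)) - 1*(-294) = (-(-4 - 5))*(4 - (-4 - 5)) - 1*(-294) = (-1*(-9))*(4 - 1*(-9)) + 294 = 9*(4 + 9) + 294 = 9*13 + 294 = 117 + 294 = 411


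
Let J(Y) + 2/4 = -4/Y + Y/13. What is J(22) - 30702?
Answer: -8780483/286 ≈ -30701.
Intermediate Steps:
J(Y) = -½ - 4/Y + Y/13 (J(Y) = -½ + (-4/Y + Y/13) = -½ - 4/Y + Y/13)
J(22) - 30702 = (-½ - 4/22 + (1/13)*22) - 30702 = (-½ - 4*1/22 + 22/13) - 30702 = (-½ - 2/11 + 22/13) - 30702 = 289/286 - 30702 = -8780483/286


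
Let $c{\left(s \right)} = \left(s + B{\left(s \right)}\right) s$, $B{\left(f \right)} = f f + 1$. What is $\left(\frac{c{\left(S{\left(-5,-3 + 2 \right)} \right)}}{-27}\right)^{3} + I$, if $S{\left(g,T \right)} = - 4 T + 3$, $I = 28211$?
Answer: $\frac{18213182}{729} \approx 24984.0$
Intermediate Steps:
$S{\left(g,T \right)} = 3 - 4 T$
$B{\left(f \right)} = 1 + f^{2}$ ($B{\left(f \right)} = f^{2} + 1 = 1 + f^{2}$)
$c{\left(s \right)} = s \left(1 + s + s^{2}\right)$ ($c{\left(s \right)} = \left(s + \left(1 + s^{2}\right)\right) s = \left(1 + s + s^{2}\right) s = s \left(1 + s + s^{2}\right)$)
$\left(\frac{c{\left(S{\left(-5,-3 + 2 \right)} \right)}}{-27}\right)^{3} + I = \left(\frac{\left(3 - 4 \left(-3 + 2\right)\right) \left(1 - \left(-3 + 4 \left(-3 + 2\right)\right) + \left(3 - 4 \left(-3 + 2\right)\right)^{2}\right)}{-27}\right)^{3} + 28211 = \left(\left(3 - -4\right) \left(1 + \left(3 - -4\right) + \left(3 - -4\right)^{2}\right) \left(- \frac{1}{27}\right)\right)^{3} + 28211 = \left(\left(3 + 4\right) \left(1 + \left(3 + 4\right) + \left(3 + 4\right)^{2}\right) \left(- \frac{1}{27}\right)\right)^{3} + 28211 = \left(7 \left(1 + 7 + 7^{2}\right) \left(- \frac{1}{27}\right)\right)^{3} + 28211 = \left(7 \left(1 + 7 + 49\right) \left(- \frac{1}{27}\right)\right)^{3} + 28211 = \left(7 \cdot 57 \left(- \frac{1}{27}\right)\right)^{3} + 28211 = \left(399 \left(- \frac{1}{27}\right)\right)^{3} + 28211 = \left(- \frac{133}{9}\right)^{3} + 28211 = - \frac{2352637}{729} + 28211 = \frac{18213182}{729}$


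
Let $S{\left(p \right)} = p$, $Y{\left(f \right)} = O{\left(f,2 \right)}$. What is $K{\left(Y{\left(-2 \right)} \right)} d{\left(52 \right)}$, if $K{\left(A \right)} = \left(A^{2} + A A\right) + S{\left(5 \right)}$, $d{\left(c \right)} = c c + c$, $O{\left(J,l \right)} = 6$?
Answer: $212212$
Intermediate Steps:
$Y{\left(f \right)} = 6$
$d{\left(c \right)} = c + c^{2}$ ($d{\left(c \right)} = c^{2} + c = c + c^{2}$)
$K{\left(A \right)} = 5 + 2 A^{2}$ ($K{\left(A \right)} = \left(A^{2} + A A\right) + 5 = \left(A^{2} + A^{2}\right) + 5 = 2 A^{2} + 5 = 5 + 2 A^{2}$)
$K{\left(Y{\left(-2 \right)} \right)} d{\left(52 \right)} = \left(5 + 2 \cdot 6^{2}\right) 52 \left(1 + 52\right) = \left(5 + 2 \cdot 36\right) 52 \cdot 53 = \left(5 + 72\right) 2756 = 77 \cdot 2756 = 212212$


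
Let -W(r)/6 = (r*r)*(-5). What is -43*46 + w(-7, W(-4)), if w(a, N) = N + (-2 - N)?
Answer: -1980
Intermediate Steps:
W(r) = 30*r² (W(r) = -6*r*r*(-5) = -6*r²*(-5) = -(-30)*r² = 30*r²)
w(a, N) = -2
-43*46 + w(-7, W(-4)) = -43*46 - 2 = -1978 - 2 = -1980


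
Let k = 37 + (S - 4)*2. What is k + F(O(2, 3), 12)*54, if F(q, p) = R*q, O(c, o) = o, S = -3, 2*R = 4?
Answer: 347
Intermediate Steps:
R = 2 (R = (1/2)*4 = 2)
F(q, p) = 2*q
k = 23 (k = 37 + (-3 - 4)*2 = 37 - 7*2 = 37 - 14 = 23)
k + F(O(2, 3), 12)*54 = 23 + (2*3)*54 = 23 + 6*54 = 23 + 324 = 347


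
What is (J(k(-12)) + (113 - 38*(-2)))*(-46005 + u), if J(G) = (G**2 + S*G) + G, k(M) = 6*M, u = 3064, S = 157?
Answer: 257774823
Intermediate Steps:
J(G) = G**2 + 158*G (J(G) = (G**2 + 157*G) + G = G**2 + 158*G)
(J(k(-12)) + (113 - 38*(-2)))*(-46005 + u) = ((6*(-12))*(158 + 6*(-12)) + (113 - 38*(-2)))*(-46005 + 3064) = (-72*(158 - 72) + (113 + 76))*(-42941) = (-72*86 + 189)*(-42941) = (-6192 + 189)*(-42941) = -6003*(-42941) = 257774823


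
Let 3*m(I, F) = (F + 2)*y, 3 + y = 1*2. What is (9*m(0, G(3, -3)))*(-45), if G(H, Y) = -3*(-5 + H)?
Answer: 1080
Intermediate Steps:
y = -1 (y = -3 + 1*2 = -3 + 2 = -1)
G(H, Y) = 15 - 3*H
m(I, F) = -2/3 - F/3 (m(I, F) = ((F + 2)*(-1))/3 = ((2 + F)*(-1))/3 = (-2 - F)/3 = -2/3 - F/3)
(9*m(0, G(3, -3)))*(-45) = (9*(-2/3 - (15 - 3*3)/3))*(-45) = (9*(-2/3 - (15 - 9)/3))*(-45) = (9*(-2/3 - 1/3*6))*(-45) = (9*(-2/3 - 2))*(-45) = (9*(-8/3))*(-45) = -24*(-45) = 1080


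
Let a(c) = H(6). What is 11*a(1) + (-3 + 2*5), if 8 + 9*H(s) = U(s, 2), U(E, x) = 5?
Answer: 10/3 ≈ 3.3333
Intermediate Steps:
H(s) = -⅓ (H(s) = -8/9 + (⅑)*5 = -8/9 + 5/9 = -⅓)
a(c) = -⅓
11*a(1) + (-3 + 2*5) = 11*(-⅓) + (-3 + 2*5) = -11/3 + (-3 + 10) = -11/3 + 7 = 10/3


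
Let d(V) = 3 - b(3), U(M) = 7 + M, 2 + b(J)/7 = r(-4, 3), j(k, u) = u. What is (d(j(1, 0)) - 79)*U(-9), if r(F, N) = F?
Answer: 68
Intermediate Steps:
b(J) = -42 (b(J) = -14 + 7*(-4) = -14 - 28 = -42)
d(V) = 45 (d(V) = 3 - 1*(-42) = 3 + 42 = 45)
(d(j(1, 0)) - 79)*U(-9) = (45 - 79)*(7 - 9) = -34*(-2) = 68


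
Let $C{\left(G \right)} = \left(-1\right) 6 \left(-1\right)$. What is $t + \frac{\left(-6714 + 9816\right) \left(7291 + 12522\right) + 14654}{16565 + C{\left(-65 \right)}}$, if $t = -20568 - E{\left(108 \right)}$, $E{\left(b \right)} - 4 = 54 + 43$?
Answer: $- \frac{281031419}{16571} \approx -16959.0$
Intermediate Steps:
$C{\left(G \right)} = 6$ ($C{\left(G \right)} = \left(-6\right) \left(-1\right) = 6$)
$E{\left(b \right)} = 101$ ($E{\left(b \right)} = 4 + \left(54 + 43\right) = 4 + 97 = 101$)
$t = -20669$ ($t = -20568 - 101 = -20669$)
$t + \frac{\left(-6714 + 9816\right) \left(7291 + 12522\right) + 14654}{16565 + C{\left(-65 \right)}} = -20669 + \frac{\left(-6714 + 9816\right) \left(7291 + 12522\right) + 14654}{16565 + 6} = -20669 + \frac{3102 \cdot 19813 + 14654}{16571} = -20669 + \left(61459926 + 14654\right) \frac{1}{16571} = -20669 + 61474580 \cdot \frac{1}{16571} = -20669 + \frac{61474580}{16571} = - \frac{281031419}{16571}$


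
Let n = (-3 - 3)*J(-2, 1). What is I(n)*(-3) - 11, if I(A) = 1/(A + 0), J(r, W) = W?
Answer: -21/2 ≈ -10.500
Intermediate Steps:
n = -6 (n = (-3 - 3)*1 = -6*1 = -6)
I(A) = 1/A
I(n)*(-3) - 11 = -3/(-6) - 11 = -1/6*(-3) - 11 = 1/2 - 11 = -21/2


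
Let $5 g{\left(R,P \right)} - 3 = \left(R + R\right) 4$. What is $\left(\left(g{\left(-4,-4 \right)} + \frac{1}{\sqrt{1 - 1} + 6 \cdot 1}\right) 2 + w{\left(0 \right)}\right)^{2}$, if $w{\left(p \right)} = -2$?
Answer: $\frac{39601}{225} \approx 176.0$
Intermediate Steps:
$g{\left(R,P \right)} = \frac{3}{5} + \frac{8 R}{5}$ ($g{\left(R,P \right)} = \frac{3}{5} + \frac{\left(R + R\right) 4}{5} = \frac{3}{5} + \frac{2 R 4}{5} = \frac{3}{5} + \frac{8 R}{5}$)
$\left(\left(g{\left(-4,-4 \right)} + \frac{1}{\sqrt{1 - 1} + 6 \cdot 1}\right) 2 + w{\left(0 \right)}\right)^{2} = \left(\left(\left(\frac{3}{5} + \frac{8}{5} \left(-4\right)\right) + \frac{1}{\sqrt{1 - 1} + 6 \cdot 1}\right) 2 - 2\right)^{2} = \left(\left(\left(\frac{3}{5} - \frac{32}{5}\right) + \frac{1}{\sqrt{0} + 6}\right) 2 - 2\right)^{2} = \left(\left(- \frac{29}{5} + \frac{1}{0 + 6}\right) 2 - 2\right)^{2} = \left(\left(- \frac{29}{5} + \frac{1}{6}\right) 2 - 2\right)^{2} = \left(\left(- \frac{169}{30}\right) 2 - 2\right)^{2} = \left(- \frac{169}{15} - 2\right)^{2} = \left(- \frac{199}{15}\right)^{2} = \frac{39601}{225}$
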